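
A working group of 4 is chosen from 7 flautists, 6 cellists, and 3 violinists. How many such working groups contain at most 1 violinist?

1573

Split by how many violinists are chosen (0 through 1).
Sum: C(3,0)·C(13,4) + C(3,1)·C(13,3) = 715 + 858 = 1573.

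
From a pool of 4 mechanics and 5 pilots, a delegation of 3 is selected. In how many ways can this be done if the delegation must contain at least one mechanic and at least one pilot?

Total 3-person selections from all 9: C(9,3) = 84.
Subtract selections that omit an entire group: no mechanics → C(5,3) = 10; no pilots → C(4,3) = 4.
Both groups omitted at once is impossible, so 84 − 14 = 70.

70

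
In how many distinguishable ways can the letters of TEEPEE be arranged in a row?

30

TEEPEE has 6 letters with E appearing 4 times.
Dividing 6! = 720 by 4! = 24 for the repeated letters gives 30.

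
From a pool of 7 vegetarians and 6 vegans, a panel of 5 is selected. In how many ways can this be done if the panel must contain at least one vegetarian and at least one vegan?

With no constraint there are C(13,5) = 1287 possible selections.
Subtract selections that omit an entire group: no vegetarians → C(6,5) = 6; no vegans → C(7,5) = 21.
Both groups omitted at once is impossible, so 1287 − 27 = 1260.

1260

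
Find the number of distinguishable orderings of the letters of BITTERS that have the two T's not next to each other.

Total arrangements of BITTERS: 7!/(2!) = 2520.
Arrangements with the T's together: treat TT as one letter, giving (6)! = 720.
Subtracting, 2520 − 720 = 1800 arrangements keep the T's apart.

1800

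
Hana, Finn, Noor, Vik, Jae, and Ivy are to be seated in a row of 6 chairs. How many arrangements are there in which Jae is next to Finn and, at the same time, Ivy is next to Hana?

96

Treat {Jae,Finn} as one block (2 orders) and {Ivy,Hana} as another (2 orders).
That leaves 4 units to arrange: 2 × 2 × 4! = 4 × 24 = 96.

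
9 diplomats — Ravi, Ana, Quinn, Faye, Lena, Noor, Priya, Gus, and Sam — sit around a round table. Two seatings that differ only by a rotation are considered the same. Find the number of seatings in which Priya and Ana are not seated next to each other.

30240

Without the restriction there are (8)! = 40320 seatings.
Seatings with Priya beside Ana: treat them as a block with 2 internal orders, giving 2 × (7)! = 10080.
Subtracting, 40320 − 10080 = 30240.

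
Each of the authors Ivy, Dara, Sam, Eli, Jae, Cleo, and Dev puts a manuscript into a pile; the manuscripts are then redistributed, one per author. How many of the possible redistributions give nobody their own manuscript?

This is the derangement count D_7: permutations of 7 items with no fixed point.
By inclusion–exclusion this is Σ_{j=0}^{7} (−1)^j C(7,j)·(7−j)!.
Computing: 5040 − 5040 + 2520 − 840 + 210 − 42 + 7 − 1 = 1854.

1854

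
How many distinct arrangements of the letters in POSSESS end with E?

With the last slot taken by E, it remains to arrange the other 6 letters (POSSSS).
Those 6 letters have S appearing 4 times, giving (6)!/(4!) = 30.

30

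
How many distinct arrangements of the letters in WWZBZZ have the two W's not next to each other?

40

Total arrangements of WWZBZZ: 6!/(3!·2!) = 60.
Arrangements with the W's together: treat WW as one letter, giving (5)!/(3!) = 20.
Subtracting, 60 − 20 = 40 arrangements keep the W's apart.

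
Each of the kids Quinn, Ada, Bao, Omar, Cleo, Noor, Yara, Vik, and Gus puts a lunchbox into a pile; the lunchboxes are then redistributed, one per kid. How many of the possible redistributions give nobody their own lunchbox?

133496

Count assignments avoiding every fixed point. For any j of the 9 kids fixed to their own lunchbox, the other 9−j can be arranged in (9−j)! ways.
By inclusion–exclusion this is Σ_{j=0}^{9} (−1)^j C(9,j)·(9−j)!.
Computing: 362880 − 362880 + 181440 − 60480 + 15120 − 3024 + 504 − 72 + 9 − 1 = 133496.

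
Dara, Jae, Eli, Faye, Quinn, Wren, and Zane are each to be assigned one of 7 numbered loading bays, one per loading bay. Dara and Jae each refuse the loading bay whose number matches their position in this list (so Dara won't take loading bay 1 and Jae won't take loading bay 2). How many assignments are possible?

Let Aᵢ (for i ∈ {1, 2}) be the placements that put person i in their forbidden loading bay. Any j of these fix j positions, leaving (7−j)! ways to fill the rest, and there are C(2,j) ways to pick which j.
By inclusion–exclusion, the number of valid placements is Σ_{j=0}^{2} (−1)^j C(2,j)·(7−j)!.
Computing: 5040 − 1440 + 120 = 3720.

3720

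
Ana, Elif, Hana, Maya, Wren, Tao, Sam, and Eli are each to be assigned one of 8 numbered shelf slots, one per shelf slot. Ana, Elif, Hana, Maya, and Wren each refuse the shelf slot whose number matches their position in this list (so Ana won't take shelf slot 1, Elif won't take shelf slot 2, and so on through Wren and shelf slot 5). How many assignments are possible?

Let Aᵢ (for 1 ≤ i ≤ 5) be the placements that put person i in their forbidden shelf slot. Any j of these fix j positions, leaving (8−j)! ways to fill the rest, and there are C(5,j) ways to pick which j.
By inclusion–exclusion, the number of valid placements is Σ_{j=0}^{5} (−1)^j C(5,j)·(8−j)!.
Computing: 40320 − 25200 + 7200 − 1200 + 120 − 6 = 21234.

21234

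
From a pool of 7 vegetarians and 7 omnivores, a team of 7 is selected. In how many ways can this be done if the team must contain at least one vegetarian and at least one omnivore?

Unrestricted: C(14,7) = 3432 ways to pick any 7 of the 14.
Selections missing a whole group: no vegetarians → C(7,7) = 1; no omnivores → C(7,7) = 1.
Both groups omitted at once is impossible, so 3432 − 2 = 3430.

3430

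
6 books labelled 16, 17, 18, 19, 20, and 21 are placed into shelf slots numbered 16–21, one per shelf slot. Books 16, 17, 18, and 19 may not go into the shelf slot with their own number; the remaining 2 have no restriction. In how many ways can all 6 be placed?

362

Let Aᵢ (for 16 ≤ i ≤ 19) be the placements that put book i in its forbidden shelf slot. Any j of these fix j positions, leaving (6−j)! ways to fill the rest, and there are C(4,j) ways to pick which j.
By inclusion–exclusion, the number of valid placements is Σ_{j=0}^{4} (−1)^j C(4,j)·(6−j)!.
Computing: 720 − 480 + 144 − 24 + 2 = 362.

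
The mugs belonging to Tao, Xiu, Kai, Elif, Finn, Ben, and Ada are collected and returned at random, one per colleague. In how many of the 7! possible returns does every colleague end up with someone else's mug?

Let Aᵢ be the assignments in which colleague i gets their own mug. We want the size of the complement of A₁∪…∪A_7.
By inclusion–exclusion this is Σ_{j=0}^{7} (−1)^j C(7,j)·(7−j)!.
Computing: 5040 − 5040 + 2520 − 840 + 210 − 42 + 7 − 1 = 1854.

1854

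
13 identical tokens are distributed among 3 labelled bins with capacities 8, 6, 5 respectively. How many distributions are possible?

27

Without the upper bounds there are C(15,2) = 105 ways to split 13 among 3 bins.
Subtract solutions that violate a single cap (substitute x_i' = x_i − (cap_i+1)): x_1 ≥ 9 gives C(6,2) = 15; x_2 ≥ 7 gives C(8,2) = 28; x_3 ≥ 6 gives C(9,2) = 36. Together 79.
Add back pairs where two caps are both exceeded: 0 + 0 + 1 = 1.
By inclusion–exclusion the count is 105 − 79 + 1 = 27.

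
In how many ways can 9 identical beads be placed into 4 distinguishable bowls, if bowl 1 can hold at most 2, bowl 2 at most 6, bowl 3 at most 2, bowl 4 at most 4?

By stars and bars, unrestricted non-negative solutions to x_1+…+x_4 = 9 number C(9+3,3) = 220.
Subtract solutions that violate a single cap (substitute x_i' = x_i − (cap_i+1)): x_1 ≥ 3 gives C(9,3) = 84; x_2 ≥ 7 gives C(5,3) = 10; x_3 ≥ 3 gives C(9,3) = 84; x_4 ≥ 5 gives C(7,3) = 35. Together 213.
Add back pairs where two caps are both exceeded: 0 + 20 + 4 + 0 + 0 + 4 = 28.
By inclusion–exclusion the count is 220 − 213 + 28 = 35.

35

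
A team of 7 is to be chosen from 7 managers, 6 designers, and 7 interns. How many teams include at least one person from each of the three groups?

70658

With no constraint there are C(20,7) = 77520 possible selections.
Selections missing a whole group: no managers → C(13,7) = 1716; no designers → C(14,7) = 3432; no interns → C(13,7) = 1716.
Add back selections omitting two groups (i.e. drawn from a single group): C(7,7) + C(6,7) + C(7,7) = 2.
By inclusion–exclusion: 77520 − 6864 + 2 = 70658.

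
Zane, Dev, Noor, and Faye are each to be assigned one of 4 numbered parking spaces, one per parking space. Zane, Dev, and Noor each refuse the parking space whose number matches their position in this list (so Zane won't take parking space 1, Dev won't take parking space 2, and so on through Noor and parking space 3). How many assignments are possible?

Let Aᵢ (for i ∈ {1, 2, 3}) be the placements that put person i in their forbidden parking space. Any j of these fix j positions, leaving (4−j)! ways to fill the rest, and there are C(3,j) ways to pick which j.
By inclusion–exclusion, the number of valid placements is Σ_{j=0}^{3} (−1)^j C(3,j)·(4−j)!.
Computing: 24 − 18 + 6 − 1 = 11.

11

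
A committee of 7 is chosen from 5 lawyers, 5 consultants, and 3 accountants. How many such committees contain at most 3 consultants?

1408

Split by how many consultants are chosen (0 through 3).
Sum: C(5,0)·C(8,7) + C(5,1)·C(8,6) + C(5,2)·C(8,5) + C(5,3)·C(8,4) = 8 + 140 + 560 + 700 = 1408.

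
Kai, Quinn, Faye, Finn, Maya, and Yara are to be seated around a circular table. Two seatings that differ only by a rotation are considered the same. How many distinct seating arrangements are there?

120

Seat Kai anywhere (absorbing the rotational symmetry), then permute the other 5: (5)! = 120.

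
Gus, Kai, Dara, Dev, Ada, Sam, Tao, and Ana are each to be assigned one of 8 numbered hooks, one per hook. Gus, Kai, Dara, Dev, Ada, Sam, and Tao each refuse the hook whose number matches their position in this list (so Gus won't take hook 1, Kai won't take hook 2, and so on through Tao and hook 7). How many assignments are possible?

Let Aᵢ (for 1 ≤ i ≤ 7) be the placements that put person i in their forbidden hook. Any j of these fix j positions, leaving (8−j)! ways to fill the rest, and there are C(7,j) ways to pick which j.
By inclusion–exclusion, the number of valid placements is Σ_{j=0}^{7} (−1)^j C(7,j)·(8−j)!.
Computing: 40320 − 35280 + 15120 − 4200 + 840 − 126 + 14 − 1 = 16687.

16687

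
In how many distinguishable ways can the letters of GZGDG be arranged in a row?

20

The 5 letters of GZGDG have repeats: G appearing 3 times.
So there are 5! / (3!) = 20 distinguishable arrangements.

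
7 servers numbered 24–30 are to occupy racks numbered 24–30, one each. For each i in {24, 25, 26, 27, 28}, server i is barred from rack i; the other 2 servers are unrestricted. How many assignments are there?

Let Aᵢ (for 24 ≤ i ≤ 28) be the placements that put server i in its forbidden rack. Any j of these fix j positions, leaving (7−j)! ways to fill the rest, and there are C(5,j) ways to pick which j.
By inclusion–exclusion, the number of valid placements is Σ_{j=0}^{5} (−1)^j C(5,j)·(7−j)!.
Computing: 5040 − 3600 + 1200 − 240 + 30 − 2 = 2428.

2428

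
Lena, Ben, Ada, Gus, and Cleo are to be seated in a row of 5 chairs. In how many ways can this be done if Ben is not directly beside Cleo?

There are 5! = 120 arrangements in all. If Ben and Cleo are adjacent, merging them into one block gives 2·(4)! = 48 arrangements.
So 120 − 48 = 72 arrangements keep them apart.

72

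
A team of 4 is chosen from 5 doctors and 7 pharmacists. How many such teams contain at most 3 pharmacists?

Split by how many pharmacists are chosen (0 through 3).
Sum: C(7,0)·C(5,4) + C(7,1)·C(5,3) + C(7,2)·C(5,2) + C(7,3)·C(5,1) = 5 + 70 + 210 + 175 = 460.

460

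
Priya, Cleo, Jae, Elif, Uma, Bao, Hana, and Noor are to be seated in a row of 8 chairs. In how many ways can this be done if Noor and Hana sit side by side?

10080

Glue Noor and Hana into one block (2 internal orders), leaving 7 units to arrange in a row.
So the count is 2·(7)! = 10080.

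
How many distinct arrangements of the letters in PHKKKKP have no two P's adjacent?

Total arrangements of PHKKKKP: 7!/(4!·2!) = 105.
If the two P's are adjacent, glue them into one block, leaving 6 items to arrange: (6)!/(4!) = 30 ways.
Subtracting, 105 − 30 = 75 arrangements keep the P's apart.

75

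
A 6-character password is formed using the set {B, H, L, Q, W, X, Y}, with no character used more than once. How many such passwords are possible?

5040

With no repetition, fill the 6 characters in order: 7 choices, then 6, down to 2.
7 × 6 × 5 × 4 × 3 × 2 = 5040.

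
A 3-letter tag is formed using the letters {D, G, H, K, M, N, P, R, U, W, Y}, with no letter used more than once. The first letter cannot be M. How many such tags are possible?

The first letter has 11−1 = 10 choices (anything except M).
The remaining 2 letters are filled from the other 10 symbols without repetition: 10 × 9 = 90.
Total: 10 × 90 = 900.

900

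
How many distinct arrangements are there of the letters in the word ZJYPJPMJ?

3360

Letter multiplicities in ZJYPJPMJ: J×3, M×1, P×2, Y×1, Z×1.
Dividing 8! = 40320 by 3!·2! = 12 for the repeated letters gives 3360.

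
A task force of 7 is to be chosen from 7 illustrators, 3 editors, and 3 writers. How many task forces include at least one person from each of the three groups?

With no constraint there are C(13,7) = 1716 possible selections.
Selections missing a whole group: no illustrators → C(6,7) = 0; no editors → C(10,7) = 120; no writers → C(10,7) = 120.
Add back selections omitting two groups (i.e. drawn from a single group): C(7,7) + C(3,7) + C(3,7) = 1.
By inclusion–exclusion: 1716 − 240 + 1 = 1477.

1477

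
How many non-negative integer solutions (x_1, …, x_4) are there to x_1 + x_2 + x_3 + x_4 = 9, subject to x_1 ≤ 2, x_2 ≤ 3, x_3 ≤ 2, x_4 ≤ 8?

By stars and bars, unrestricted non-negative solutions to x_1+…+x_4 = 9 number C(9+3,3) = 220.
Subtract solutions that violate a single cap (substitute x_i' = x_i − (cap_i+1)): x_1 ≥ 3 gives C(9,3) = 84; x_2 ≥ 4 gives C(8,3) = 56; x_3 ≥ 3 gives C(9,3) = 84; x_4 ≥ 9 gives C(3,3) = 1. Together 225.
Add back pairs where two caps are both exceeded: 10 + 20 + 0 + 10 + 0 + 0 = 40.
By inclusion–exclusion the count is 220 − 225 + 40 = 35.

35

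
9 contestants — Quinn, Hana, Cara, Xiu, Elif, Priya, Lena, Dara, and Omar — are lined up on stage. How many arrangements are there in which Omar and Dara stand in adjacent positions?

80640

Treat {Omar, Dara} as a single unit. There are 8 units to order, and the pair itself can be ordered 2 ways.
So the count is 2·(8)! = 80640.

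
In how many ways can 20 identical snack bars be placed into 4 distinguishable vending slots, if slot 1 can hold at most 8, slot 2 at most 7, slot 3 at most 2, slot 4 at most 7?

Without the upper bounds there are C(23,3) = 1771 ways to split 20 among 4 vending slots.
Subtract solutions that violate a single cap (substitute x_i' = x_i − (cap_i+1)): x_1 ≥ 9 gives C(14,3) = 364; x_2 ≥ 8 gives C(15,3) = 455; x_3 ≥ 3 gives C(20,3) = 1140; x_4 ≥ 8 gives C(15,3) = 455. Together 2414.
Add back pairs where two caps are both exceeded: 20 + 165 + 20 + 220 + 35 + 220 = 680.
Subtract triples: 1 + 0 + 1 + 4 = 6.
By inclusion–exclusion the count is 1771 − 2414 + 680 − 6 = 31.

31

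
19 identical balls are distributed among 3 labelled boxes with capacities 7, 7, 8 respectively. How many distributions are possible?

10

By stars and bars, unrestricted non-negative solutions to x_1+…+x_3 = 19 number C(19+2,2) = 210.
Subtract solutions that violate a single cap (substitute x_i' = x_i − (cap_i+1)): x_1 ≥ 8 gives C(13,2) = 78; x_2 ≥ 8 gives C(13,2) = 78; x_3 ≥ 9 gives C(12,2) = 66. Together 222.
Add back pairs where two caps are both exceeded: 10 + 6 + 6 = 22.
By inclusion–exclusion the count is 210 − 222 + 22 = 10.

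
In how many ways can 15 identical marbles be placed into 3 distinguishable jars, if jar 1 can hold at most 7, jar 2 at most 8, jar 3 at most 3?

Without the upper bounds there are C(17,2) = 136 ways to split 15 among 3 jars.
Subtract solutions that violate a single cap (substitute x_i' = x_i − (cap_i+1)): x_1 ≥ 8 gives C(9,2) = 36; x_2 ≥ 9 gives C(8,2) = 28; x_3 ≥ 4 gives C(13,2) = 78. Together 142.
Add back pairs where two caps are both exceeded: 0 + 10 + 6 = 16.
By inclusion–exclusion the count is 136 − 142 + 16 = 10.

10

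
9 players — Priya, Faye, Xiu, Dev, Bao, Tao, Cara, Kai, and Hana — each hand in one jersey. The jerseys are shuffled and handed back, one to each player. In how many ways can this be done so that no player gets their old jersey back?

This is the derangement count D_9: permutations of 9 items with no fixed point.
By inclusion–exclusion this is Σ_{j=0}^{9} (−1)^j C(9,j)·(9−j)!.
Computing: 362880 − 362880 + 181440 − 60480 + 15120 − 3024 + 504 − 72 + 9 − 1 = 133496.

133496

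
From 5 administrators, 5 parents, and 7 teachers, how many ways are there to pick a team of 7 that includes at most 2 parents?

Split by how many parents are chosen (0 through 2).
Sum: C(5,0)·C(12,7) + C(5,1)·C(12,6) + C(5,2)·C(12,5) = 792 + 4620 + 7920 = 13332.

13332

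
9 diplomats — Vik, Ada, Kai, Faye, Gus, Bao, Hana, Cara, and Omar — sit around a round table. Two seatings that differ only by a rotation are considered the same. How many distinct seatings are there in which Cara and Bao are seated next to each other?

Glue Cara and Bao into a block (2 internal orders). Seating 8 units around a circle gives (7)! arrangements.
So 2 × (7)! = 2 × 5040 = 10080.

10080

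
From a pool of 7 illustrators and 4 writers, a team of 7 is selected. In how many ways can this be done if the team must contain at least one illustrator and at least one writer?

329

Total 7-person selections from all 11: C(11,7) = 330.
Selections missing a whole group: no illustrators → C(4,7) = 0; no writers → C(7,7) = 1.
Both groups omitted at once is impossible, so 330 − 1 = 329.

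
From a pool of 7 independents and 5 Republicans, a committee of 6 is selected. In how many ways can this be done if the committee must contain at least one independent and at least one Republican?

Total 6-person selections from all 12: C(12,6) = 924.
Subtract selections that omit an entire group: no independents → C(5,6) = 0; no Republicans → C(7,6) = 7.
Both groups omitted at once is impossible, so 924 − 7 = 917.

917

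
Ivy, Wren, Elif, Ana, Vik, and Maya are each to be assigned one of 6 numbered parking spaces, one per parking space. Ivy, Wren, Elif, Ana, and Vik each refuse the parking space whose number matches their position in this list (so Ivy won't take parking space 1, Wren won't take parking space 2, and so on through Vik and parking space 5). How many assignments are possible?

309

Let Aᵢ (for 1 ≤ i ≤ 5) be the placements that put person i in their forbidden parking space. Any j of these fix j positions, leaving (6−j)! ways to fill the rest, and there are C(5,j) ways to pick which j.
By inclusion–exclusion, the number of valid placements is Σ_{j=0}^{5} (−1)^j C(5,j)·(6−j)!.
Computing: 720 − 600 + 240 − 60 + 10 − 1 = 309.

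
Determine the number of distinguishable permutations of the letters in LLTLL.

5

Letter multiplicities in LLTLL: L×4, T×1.
Dividing 5! = 120 by 4! = 24 for the repeated letters gives 5.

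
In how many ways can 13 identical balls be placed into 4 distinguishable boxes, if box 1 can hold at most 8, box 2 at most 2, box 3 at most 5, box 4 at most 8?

By stars and bars, unrestricted non-negative solutions to x_1+…+x_4 = 13 number C(13+3,3) = 560.
Subtract solutions that violate a single cap (substitute x_i' = x_i − (cap_i+1)): x_1 ≥ 9 gives C(7,3) = 35; x_2 ≥ 3 gives C(13,3) = 286; x_3 ≥ 6 gives C(10,3) = 120; x_4 ≥ 9 gives C(7,3) = 35. Together 476.
Add back pairs where two caps are both exceeded: 4 + 0 + 0 + 35 + 4 + 0 = 43.
By inclusion–exclusion the count is 560 − 476 + 43 = 127.

127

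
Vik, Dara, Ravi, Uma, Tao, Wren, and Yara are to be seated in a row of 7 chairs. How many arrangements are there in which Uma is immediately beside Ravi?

1440

Glue Uma and Ravi into one block (2 internal orders), leaving 6 units to arrange in a row.
That gives 2 × 6! = 2 × 720 = 1440.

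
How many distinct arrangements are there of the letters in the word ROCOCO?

ROCOCO has 6 letters with C appearing twice and O appearing 3 times.
The number of distinct arrangements is 6!/(3!·2!) = 720/12 = 60.

60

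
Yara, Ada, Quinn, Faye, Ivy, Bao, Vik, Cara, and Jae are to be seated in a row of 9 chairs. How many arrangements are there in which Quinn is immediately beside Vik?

Place the 7 others and the Quinn-Vik pair as 8 objects in a line; the pair has 2 internal arrangements.
That gives 2 × 8! = 2 × 40320 = 80640.

80640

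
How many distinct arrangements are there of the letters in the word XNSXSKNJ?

5040

The 8 letters of XNSXSKNJ have repeats: N appearing twice, S appearing twice, and X appearing twice.
The number of distinct arrangements is 8!/(2!·2!·2!) = 40320/8 = 5040.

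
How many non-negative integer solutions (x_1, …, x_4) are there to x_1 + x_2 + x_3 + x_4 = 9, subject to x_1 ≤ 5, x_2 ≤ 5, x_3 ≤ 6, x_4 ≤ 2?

88

Ignoring the caps, the number of non-negative solutions to x_1+…+x_4 = 9 is C(12,3) = 220.
Subtract solutions that violate a single cap (substitute x_i' = x_i − (cap_i+1)): x_1 ≥ 6 gives C(6,3) = 20; x_2 ≥ 6 gives C(6,3) = 20; x_3 ≥ 7 gives C(5,3) = 10; x_4 ≥ 3 gives C(9,3) = 84. Together 134.
Add back pairs where two caps are both exceeded: 0 + 0 + 1 + 0 + 1 + 0 = 2.
By inclusion–exclusion the count is 220 − 134 + 2 = 88.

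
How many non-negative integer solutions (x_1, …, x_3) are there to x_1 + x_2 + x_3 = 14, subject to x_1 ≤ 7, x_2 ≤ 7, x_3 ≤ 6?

Ignoring the caps, the number of non-negative solutions to x_1+…+x_3 = 14 is C(16,2) = 120.
Subtract solutions that violate a single cap (substitute x_i' = x_i − (cap_i+1)): x_1 ≥ 8 gives C(8,2) = 28; x_2 ≥ 8 gives C(8,2) = 28; x_3 ≥ 7 gives C(9,2) = 36. Together 92.
No two caps can be exceeded simultaneously, so the pair terms are all 0.
By inclusion–exclusion the count is 120 − 92 + 0 = 28.

28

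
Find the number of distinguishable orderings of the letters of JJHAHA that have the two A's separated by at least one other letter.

60

Total arrangements of JJHAHA: 6!/(2!·2!·2!) = 90.
Arrangements with the A's together: treat AA as one letter, giving (5)!/(2!·2!) = 30.
Subtracting, 90 − 30 = 60 arrangements keep the A's apart.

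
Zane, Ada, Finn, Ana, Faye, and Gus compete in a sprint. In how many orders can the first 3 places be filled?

There are 6 choices for 1st place, 5 for 2nd, and 4 for 3rd.
That gives 6 × 5 × 4 = 120.

120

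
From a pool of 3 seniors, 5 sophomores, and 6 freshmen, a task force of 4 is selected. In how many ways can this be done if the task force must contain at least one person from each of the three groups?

495

With no constraint there are C(14,4) = 1001 possible selections.
Subtract selections that omit an entire group: no seniors → C(11,4) = 330; no sophomores → C(9,4) = 126; no freshmen → C(8,4) = 70.
Add back selections omitting two groups (i.e. drawn from a single group): C(3,4) + C(5,4) + C(6,4) = 20.
By inclusion–exclusion: 1001 − 526 + 20 = 495.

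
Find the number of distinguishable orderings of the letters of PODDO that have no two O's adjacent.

There are 5!/(2!·2!) = 30 arrangements of PODDO in total.
Arrangements with the O's together: treat OO as one letter, giving (4)!/(2!) = 12.
Hence 30 − 12 = 18.

18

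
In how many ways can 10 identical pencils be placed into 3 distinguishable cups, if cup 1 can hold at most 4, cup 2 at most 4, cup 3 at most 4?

By stars and bars, unrestricted non-negative solutions to x_1+…+x_3 = 10 number C(10+2,2) = 66.
Subtract solutions that violate a single cap (substitute x_i' = x_i − (cap_i+1)): x_1 ≥ 5 gives C(7,2) = 21; x_2 ≥ 5 gives C(7,2) = 21; x_3 ≥ 5 gives C(7,2) = 21. Together 63.
Add back pairs where two caps are both exceeded: 1 + 1 + 1 = 3.
By inclusion–exclusion the count is 66 − 63 + 3 = 6.

6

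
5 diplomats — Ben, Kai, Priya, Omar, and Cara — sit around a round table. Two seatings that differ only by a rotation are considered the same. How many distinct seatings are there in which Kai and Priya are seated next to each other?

Glue Kai and Priya into a block (2 internal orders). Seating 4 units around a circle gives (3)! arrangements.
So 2 × (3)! = 2 × 6 = 12.

12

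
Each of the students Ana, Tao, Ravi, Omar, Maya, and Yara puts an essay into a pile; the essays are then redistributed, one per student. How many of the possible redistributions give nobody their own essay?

265

This is the derangement count D_6: permutations of 6 items with no fixed point.
By inclusion–exclusion this is Σ_{j=0}^{6} (−1)^j C(6,j)·(6−j)!.
Computing: 720 − 720 + 360 − 120 + 30 − 6 + 1 = 265.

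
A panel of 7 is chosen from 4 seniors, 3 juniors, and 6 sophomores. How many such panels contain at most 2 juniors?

Split by how many juniors are chosen (0 through 2).
Sum: C(3,0)·C(10,7) + C(3,1)·C(10,6) + C(3,2)·C(10,5) = 120 + 630 + 756 = 1506.

1506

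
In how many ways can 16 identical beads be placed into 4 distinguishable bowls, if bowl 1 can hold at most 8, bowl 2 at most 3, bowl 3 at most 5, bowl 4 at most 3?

20

Without the upper bounds there are C(19,3) = 969 ways to split 16 among 4 bowls.
Subtract solutions that violate a single cap (substitute x_i' = x_i − (cap_i+1)): x_1 ≥ 9 gives C(10,3) = 120; x_2 ≥ 4 gives C(15,3) = 455; x_3 ≥ 6 gives C(13,3) = 286; x_4 ≥ 4 gives C(15,3) = 455. Together 1316.
Add back pairs where two caps are both exceeded: 20 + 4 + 20 + 84 + 165 + 84 = 377.
Subtract triples: 0 + 0 + 0 + 10 = 10.
By inclusion–exclusion the count is 969 − 1316 + 377 − 10 = 20.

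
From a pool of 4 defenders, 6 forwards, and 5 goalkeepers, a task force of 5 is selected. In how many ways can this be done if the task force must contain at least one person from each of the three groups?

2170

Total 5-person selections from all 15: C(15,5) = 3003.
Selections missing a whole group: no defenders → C(11,5) = 462; no forwards → C(9,5) = 126; no goalkeepers → C(10,5) = 252.
Add back selections omitting two groups (i.e. drawn from a single group): C(4,5) + C(6,5) + C(5,5) = 7.
By inclusion–exclusion: 3003 − 840 + 7 = 2170.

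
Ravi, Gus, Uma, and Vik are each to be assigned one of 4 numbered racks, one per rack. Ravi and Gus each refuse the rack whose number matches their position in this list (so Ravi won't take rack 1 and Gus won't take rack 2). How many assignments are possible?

Let Aᵢ (for i ∈ {1, 2}) be the placements that put person i in their forbidden rack. Any j of these fix j positions, leaving (4−j)! ways to fill the rest, and there are C(2,j) ways to pick which j.
By inclusion–exclusion, the number of valid placements is Σ_{j=0}^{2} (−1)^j C(2,j)·(4−j)!.
Computing: 24 − 12 + 2 = 14.

14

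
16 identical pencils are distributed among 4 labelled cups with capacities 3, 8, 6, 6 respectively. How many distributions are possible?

98

Ignoring the caps, the number of non-negative solutions to x_1+…+x_4 = 16 is C(19,3) = 969.
Subtract solutions that violate a single cap (substitute x_i' = x_i − (cap_i+1)): x_1 ≥ 4 gives C(15,3) = 455; x_2 ≥ 9 gives C(10,3) = 120; x_3 ≥ 7 gives C(12,3) = 220; x_4 ≥ 7 gives C(12,3) = 220. Together 1015.
Add back pairs where two caps are both exceeded: 20 + 56 + 56 + 1 + 1 + 10 = 144.
By inclusion–exclusion the count is 969 − 1015 + 144 = 98.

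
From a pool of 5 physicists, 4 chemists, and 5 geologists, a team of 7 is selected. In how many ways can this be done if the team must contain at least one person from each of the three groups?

Total 7-person selections from all 14: C(14,7) = 3432.
Subtract selections that omit an entire group: no physicists → C(9,7) = 36; no chemists → C(10,7) = 120; no geologists → C(9,7) = 36.
Add back selections omitting two groups (i.e. drawn from a single group): C(5,7) + C(4,7) + C(5,7) = 0.
By inclusion–exclusion: 3432 − 192 + 0 = 3240.

3240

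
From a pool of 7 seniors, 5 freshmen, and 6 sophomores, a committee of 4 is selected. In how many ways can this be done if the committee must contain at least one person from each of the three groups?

Total 4-person selections from all 18: C(18,4) = 3060.
Subtract selections that omit an entire group: no seniors → C(11,4) = 330; no freshmen → C(13,4) = 715; no sophomores → C(12,4) = 495.
Add back selections omitting two groups (i.e. drawn from a single group): C(7,4) + C(5,4) + C(6,4) = 55.
By inclusion–exclusion: 3060 − 1540 + 55 = 1575.

1575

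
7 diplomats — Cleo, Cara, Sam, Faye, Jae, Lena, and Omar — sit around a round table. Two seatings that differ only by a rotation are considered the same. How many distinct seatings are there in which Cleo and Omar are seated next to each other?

240

Treat {Cleo, Omar} as one unit (2 internal orders) and seat the resulting 6 units around the table: (5)! circular arrangements.
So 2 × (5)! = 2 × 120 = 240.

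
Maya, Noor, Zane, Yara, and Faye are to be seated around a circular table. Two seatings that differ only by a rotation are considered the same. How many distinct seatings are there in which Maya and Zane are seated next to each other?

12

Treat {Maya, Zane} as one unit (2 internal orders) and seat the resulting 4 units around the table: (3)! circular arrangements.
So 2 × (3)! = 2 × 6 = 12.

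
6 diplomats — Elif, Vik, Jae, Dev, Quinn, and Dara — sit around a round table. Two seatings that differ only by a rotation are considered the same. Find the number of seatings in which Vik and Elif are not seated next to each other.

72

Without the restriction there are (5)! = 120 seatings.
Seatings with Vik beside Elif: treat them as a block with 2 internal orders, giving 2 × (4)! = 48.
Subtracting, 120 − 48 = 72.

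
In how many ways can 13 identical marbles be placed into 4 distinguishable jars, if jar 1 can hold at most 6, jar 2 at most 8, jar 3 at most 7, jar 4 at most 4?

Without the upper bounds there are C(16,3) = 560 ways to split 13 among 4 jars.
Subtract solutions that violate a single cap (substitute x_i' = x_i − (cap_i+1)): x_1 ≥ 7 gives C(9,3) = 84; x_2 ≥ 9 gives C(7,3) = 35; x_3 ≥ 8 gives C(8,3) = 56; x_4 ≥ 5 gives C(11,3) = 165. Together 340.
Add back pairs where two caps are both exceeded: 0 + 0 + 4 + 0 + 0 + 1 = 5.
By inclusion–exclusion the count is 560 − 340 + 5 = 225.

225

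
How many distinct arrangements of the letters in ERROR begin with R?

12

Fix R in the first position and arrange the remaining 4 letters.
Those 4 letters have R appearing twice, giving (4)!/(2!) = 12.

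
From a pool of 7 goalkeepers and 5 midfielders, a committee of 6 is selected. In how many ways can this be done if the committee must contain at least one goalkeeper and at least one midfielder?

With no constraint there are C(12,6) = 924 possible selections.
Subtract selections that omit an entire group: no goalkeepers → C(5,6) = 0; no midfielders → C(7,6) = 7.
Both groups omitted at once is impossible, so 924 − 7 = 917.

917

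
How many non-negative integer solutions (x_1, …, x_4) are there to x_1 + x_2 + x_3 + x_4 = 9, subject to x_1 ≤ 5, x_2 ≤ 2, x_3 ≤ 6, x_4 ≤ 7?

103

Ignoring the caps, the number of non-negative solutions to x_1+…+x_4 = 9 is C(12,3) = 220.
Subtract solutions that violate a single cap (substitute x_i' = x_i − (cap_i+1)): x_1 ≥ 6 gives C(6,3) = 20; x_2 ≥ 3 gives C(9,3) = 84; x_3 ≥ 7 gives C(5,3) = 10; x_4 ≥ 8 gives C(4,3) = 4. Together 118.
Add back pairs where two caps are both exceeded: 1 + 0 + 0 + 0 + 0 + 0 = 1.
By inclusion–exclusion the count is 220 − 118 + 1 = 103.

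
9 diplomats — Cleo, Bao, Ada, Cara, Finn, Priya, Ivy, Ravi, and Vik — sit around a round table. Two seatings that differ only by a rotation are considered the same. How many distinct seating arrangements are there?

40320

Around a circle, 9 distinct people have 9!/9 = (8)! = 40320 rotationally distinct seatings.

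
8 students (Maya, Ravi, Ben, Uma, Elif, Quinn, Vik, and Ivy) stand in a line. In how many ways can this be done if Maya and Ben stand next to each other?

Glue Maya and Ben into one block (2 internal orders), leaving 7 units to arrange in a row.
So the count is 2·(7)! = 10080.

10080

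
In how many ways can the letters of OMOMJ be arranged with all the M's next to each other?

12

Treat the 2 copies of M as a single block. The multiset to arrange is then {MM, J, O, O}, 4 items in all.
That gives (4)!/(2!) = 12 arrangements.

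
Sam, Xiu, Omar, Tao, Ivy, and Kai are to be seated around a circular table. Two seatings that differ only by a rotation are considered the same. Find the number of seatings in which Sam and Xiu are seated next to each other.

48

Glue Sam and Xiu into a block (2 internal orders). Seating 5 units around a circle gives (4)! arrangements.
So 2 × (4)! = 2 × 24 = 48.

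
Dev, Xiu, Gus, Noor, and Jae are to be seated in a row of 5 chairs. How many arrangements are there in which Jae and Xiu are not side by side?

72

Of the 5! = 120 arrangements, those with Jae and Xiu adjacent number 2 × 4! = 48 (treat the pair as a block with 2 internal orders).
Complementary counting: 120 − 48 = 72.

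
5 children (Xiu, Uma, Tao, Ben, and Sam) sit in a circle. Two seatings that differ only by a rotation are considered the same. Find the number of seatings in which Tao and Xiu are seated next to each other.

Glue Tao and Xiu into a block (2 internal orders). Seating 4 units around a circle gives (3)! arrangements.
So 2 × (3)! = 2 × 6 = 12.

12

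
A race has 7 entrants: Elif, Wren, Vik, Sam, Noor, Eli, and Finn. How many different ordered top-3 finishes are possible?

210

There are 7 choices for 1st place, 6 for 2nd, and 5 for 3rd.
That gives 7 × 6 × 5 = 210.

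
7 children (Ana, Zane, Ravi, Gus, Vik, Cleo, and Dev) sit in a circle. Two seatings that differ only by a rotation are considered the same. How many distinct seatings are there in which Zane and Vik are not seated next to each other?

Without the restriction there are (6)! = 720 seatings.
Those with Zane next to Vik: fuse the pair into one unit and seat 6 units around a circle — 2·(5)! = 240.
Subtracting, 720 − 240 = 480.

480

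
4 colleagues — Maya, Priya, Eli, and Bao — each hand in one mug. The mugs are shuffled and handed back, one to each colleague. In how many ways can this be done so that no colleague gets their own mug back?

9

Count assignments avoiding every fixed point. For any j of the 4 colleagues fixed to their own mug, the other 4−j can be arranged in (4−j)! ways.
By inclusion–exclusion this is Σ_{j=0}^{4} (−1)^j C(4,j)·(4−j)!.
Computing: 24 − 24 + 12 − 4 + 1 = 9.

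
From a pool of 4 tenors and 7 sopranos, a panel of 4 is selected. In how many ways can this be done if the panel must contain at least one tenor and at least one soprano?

294

With no constraint there are C(11,4) = 330 possible selections.
Selections missing a whole group: no tenors → C(7,4) = 35; no sopranos → C(4,4) = 1.
Both groups omitted at once is impossible, so 330 − 36 = 294.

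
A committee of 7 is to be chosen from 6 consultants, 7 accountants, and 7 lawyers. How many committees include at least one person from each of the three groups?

With no constraint there are C(20,7) = 77520 possible selections.
Selections missing a whole group: no consultants → C(14,7) = 3432; no accountants → C(13,7) = 1716; no lawyers → C(13,7) = 1716.
Add back selections omitting two groups (i.e. drawn from a single group): C(6,7) + C(7,7) + C(7,7) = 2.
By inclusion–exclusion: 77520 − 6864 + 2 = 70658.

70658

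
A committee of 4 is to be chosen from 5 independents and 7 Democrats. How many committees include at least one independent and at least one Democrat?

455

Total 4-person selections from all 12: C(12,4) = 495.
Selections missing a whole group: no independents → C(7,4) = 35; no Democrats → C(5,4) = 5.
Both groups omitted at once is impossible, so 495 − 40 = 455.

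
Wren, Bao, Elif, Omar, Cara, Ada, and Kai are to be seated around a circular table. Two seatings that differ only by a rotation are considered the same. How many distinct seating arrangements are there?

720

Around a circle, 7 distinct people have 7!/7 = (6)! = 720 rotationally distinct seatings.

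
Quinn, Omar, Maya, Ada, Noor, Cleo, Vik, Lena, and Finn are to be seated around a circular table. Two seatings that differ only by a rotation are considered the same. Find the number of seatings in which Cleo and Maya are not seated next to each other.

Without the restriction there are (8)! = 40320 seatings.
Seatings with Cleo beside Maya: treat them as a block with 2 internal orders, giving 2 × (7)! = 10080.
Subtracting, 40320 − 10080 = 30240.

30240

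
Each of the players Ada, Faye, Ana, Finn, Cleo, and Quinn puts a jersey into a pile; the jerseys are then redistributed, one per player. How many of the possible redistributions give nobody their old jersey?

Count assignments avoiding every fixed point. For any j of the 6 players fixed to their old jersey, the other 6−j can be arranged in (6−j)! ways.
By inclusion–exclusion this is Σ_{j=0}^{6} (−1)^j C(6,j)·(6−j)!.
Computing: 720 − 720 + 360 − 120 + 30 − 6 + 1 = 265.

265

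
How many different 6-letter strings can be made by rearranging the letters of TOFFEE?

180

TOFFEE has 6 letters with E appearing twice and F appearing twice.
The number of distinct arrangements is 6!/(2!·2!) = 720/4 = 180.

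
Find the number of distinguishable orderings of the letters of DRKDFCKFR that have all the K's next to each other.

Treat the 2 copies of K as a single block. The multiset to arrange is then {KK, C, D, D, F, F, R, R}, 8 items in all.
That gives (8)!/(2!·2!·2!) = 5040 arrangements.

5040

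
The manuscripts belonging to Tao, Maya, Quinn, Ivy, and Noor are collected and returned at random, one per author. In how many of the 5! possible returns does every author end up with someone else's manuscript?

Let Aᵢ be the assignments in which author i gets their own manuscript. We want the size of the complement of A₁∪…∪A_5.
By inclusion–exclusion this is Σ_{j=0}^{5} (−1)^j C(5,j)·(5−j)!.
Computing: 120 − 120 + 60 − 20 + 5 − 1 = 44.

44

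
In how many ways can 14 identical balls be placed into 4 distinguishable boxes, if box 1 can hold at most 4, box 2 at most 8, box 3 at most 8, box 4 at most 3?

By stars and bars, unrestricted non-negative solutions to x_1+…+x_4 = 14 number C(14+3,3) = 680.
Subtract solutions that violate a single cap (substitute x_i' = x_i − (cap_i+1)): x_1 ≥ 5 gives C(12,3) = 220; x_2 ≥ 9 gives C(8,3) = 56; x_3 ≥ 9 gives C(8,3) = 56; x_4 ≥ 4 gives C(13,3) = 286. Together 618.
Add back pairs where two caps are both exceeded: 1 + 1 + 56 + 0 + 4 + 4 = 66.
By inclusion–exclusion the count is 680 − 618 + 66 = 128.

128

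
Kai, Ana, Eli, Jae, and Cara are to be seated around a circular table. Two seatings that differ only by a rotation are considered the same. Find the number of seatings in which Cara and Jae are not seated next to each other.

Without the restriction there are (4)! = 24 seatings.
Seatings with Cara beside Jae: treat them as a block with 2 internal orders, giving 2 × (3)! = 12.
Subtracting, 24 − 12 = 12.

12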